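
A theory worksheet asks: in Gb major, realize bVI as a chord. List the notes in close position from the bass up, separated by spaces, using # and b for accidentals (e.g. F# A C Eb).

Scale degree 6 in Gb major is Eb; lowering it a half step gives Ebb. bVI is a major triad on the lowered sixth degree, borrowed from the parallel minor.
So the chord is Ebb-Gb-Bbb, a major triad.

Ebb Gb Bbb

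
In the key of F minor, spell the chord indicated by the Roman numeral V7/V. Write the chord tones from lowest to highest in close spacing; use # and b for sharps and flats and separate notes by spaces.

The slash means an applied dominant: we want the dominant of V. In F minor, V is C major, and its dominant is built on G.
Building a dominant seventh chord on G gives G-B-D-F.

G B D F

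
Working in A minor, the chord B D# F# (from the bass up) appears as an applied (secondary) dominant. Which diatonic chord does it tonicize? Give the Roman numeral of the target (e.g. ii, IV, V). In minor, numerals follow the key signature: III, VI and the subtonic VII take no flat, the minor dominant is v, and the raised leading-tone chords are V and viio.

V

The chord is a major triad on B.
A dominant resolves down a perfect fifth: B → E. In A minor, E is scale degree 5, i.e. V.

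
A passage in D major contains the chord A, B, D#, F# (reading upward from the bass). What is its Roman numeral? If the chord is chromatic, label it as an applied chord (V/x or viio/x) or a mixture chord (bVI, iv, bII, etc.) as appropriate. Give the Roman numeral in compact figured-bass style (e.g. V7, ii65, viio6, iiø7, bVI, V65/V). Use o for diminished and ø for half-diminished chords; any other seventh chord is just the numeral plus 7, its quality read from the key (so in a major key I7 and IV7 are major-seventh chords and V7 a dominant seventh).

V42/ii

The pitches B-D#-F#-A form a dominant seventh chord rooted on B.
B is not a diatonic chord root with this quality in D major, but it lies a perfect fifth above E (ii), so the chord functions as an applied dominant of ii.
With A in the bass the chord is in third inversion, so the figured bass is 42.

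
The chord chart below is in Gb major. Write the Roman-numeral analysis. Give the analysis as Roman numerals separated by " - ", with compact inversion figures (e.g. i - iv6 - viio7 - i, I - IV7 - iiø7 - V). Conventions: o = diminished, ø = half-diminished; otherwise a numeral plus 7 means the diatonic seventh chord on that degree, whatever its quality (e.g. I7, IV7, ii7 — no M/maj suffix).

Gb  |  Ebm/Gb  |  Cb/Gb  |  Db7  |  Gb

Gb: major triad on Gb = scale degree 1 → I.
Ebm/Gb: root Eb is the submediant; minor triad there is vi6.
Cb/Gb has root Cb, degree 4 in Gb major, so IV64.
Db7 has root Db, degree 5 in Gb major, so V7.
Gb has root Gb, degree 1 in Gb major, so I.

I - vi6 - IV64 - V7 - I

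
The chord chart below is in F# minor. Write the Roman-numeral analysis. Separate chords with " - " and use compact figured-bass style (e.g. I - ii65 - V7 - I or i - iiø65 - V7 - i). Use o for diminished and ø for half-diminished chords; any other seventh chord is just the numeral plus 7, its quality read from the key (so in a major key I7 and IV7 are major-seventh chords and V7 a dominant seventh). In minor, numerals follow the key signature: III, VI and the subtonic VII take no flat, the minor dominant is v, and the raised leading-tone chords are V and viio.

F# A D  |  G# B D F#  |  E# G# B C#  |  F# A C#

F#-A-D: root D is the submediant; major triad there is VI6.
G#-B-D-F#: half-diminished seventh chord on G# = scale degree 2 → iiø7.
E#-G#-B-C#: root C# is the dominant; dominant seventh chord there is V65.
F#-A-C#: root F# is the tonic; minor triad there is i.

VI6 - iiø7 - V65 - i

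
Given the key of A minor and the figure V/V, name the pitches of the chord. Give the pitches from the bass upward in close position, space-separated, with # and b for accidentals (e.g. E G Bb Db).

V/V is a secondary dominant — the dominant triad of V. V in A minor is E, so the applied chord's root is B, a perfect fifth above.
Building a major triad on B gives B-D#-F#.

B D# F#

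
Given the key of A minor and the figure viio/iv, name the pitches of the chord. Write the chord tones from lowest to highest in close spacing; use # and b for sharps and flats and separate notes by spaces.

C# E G

viio/iv is a secondary leading-tone chord. The target iv is D in A minor; the applied chord is rooted a semitone below, on C#.
Building a diminished triad on C# gives C#-E-G.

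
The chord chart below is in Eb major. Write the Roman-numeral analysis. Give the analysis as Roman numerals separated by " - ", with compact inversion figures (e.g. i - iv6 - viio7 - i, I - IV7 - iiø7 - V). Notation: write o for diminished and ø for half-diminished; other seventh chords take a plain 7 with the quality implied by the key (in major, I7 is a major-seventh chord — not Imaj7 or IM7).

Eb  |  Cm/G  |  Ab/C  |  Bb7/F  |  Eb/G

Eb: major triad on Eb = scale degree 1 → I.
Cm/G has root C, degree 6 in Eb major, so vi64.
Ab/C: root Ab is the subdominant; major triad there is IV6.
Bb7/F has root Bb, degree 5 in Eb major, so V43.
Eb/G has root Eb, degree 1 in Eb major, so I6.

I - vi64 - IV6 - V43 - I6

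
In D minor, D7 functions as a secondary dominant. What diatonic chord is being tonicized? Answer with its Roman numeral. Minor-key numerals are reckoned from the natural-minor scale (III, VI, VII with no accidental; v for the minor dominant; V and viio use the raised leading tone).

iv

The chord is a dominant seventh chord on D.
A dominant resolves down a perfect fifth: D → G. In D minor, G is scale degree 4, i.e. iv.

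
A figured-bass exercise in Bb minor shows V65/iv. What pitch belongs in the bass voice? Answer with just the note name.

The applied chord V65/iv is rooted on Bb: Bb-D-F-Ab.
The figure 65 means first inversion — the third is in the bass.

D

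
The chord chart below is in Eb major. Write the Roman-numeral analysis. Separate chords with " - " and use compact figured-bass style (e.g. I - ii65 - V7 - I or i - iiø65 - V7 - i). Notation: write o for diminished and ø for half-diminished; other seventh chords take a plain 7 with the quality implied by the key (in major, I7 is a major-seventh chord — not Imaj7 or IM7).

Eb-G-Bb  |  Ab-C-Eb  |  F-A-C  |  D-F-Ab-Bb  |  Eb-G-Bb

I - IV - V/V - V65 - I

Eb-G-Bb: root Eb is the tonic; major triad there is I.
Ab-C-Eb: major triad on Ab = scale degree 4 → IV.
F-A-C: a major triad on F, the applied dominant of V → V/V.
D-F-Ab-Bb: dominant seventh chord on Bb = scale degree 5 → V65.
Eb-G-Bb: major triad on Eb = scale degree 1 → I.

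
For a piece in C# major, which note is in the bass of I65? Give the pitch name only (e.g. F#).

E#

I in C# major has root C#; the chord is C#-E#-G#-B#.
The figure 65 means first inversion — the third is in the bass.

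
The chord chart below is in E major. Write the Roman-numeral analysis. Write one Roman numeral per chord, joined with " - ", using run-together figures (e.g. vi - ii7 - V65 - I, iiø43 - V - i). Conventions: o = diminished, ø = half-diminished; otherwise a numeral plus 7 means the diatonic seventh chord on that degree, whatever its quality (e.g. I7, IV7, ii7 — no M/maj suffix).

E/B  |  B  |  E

I64 - V - I

E/B has root E, degree 1 in E major, so I64.
B has root B, degree 5 in E major, so V.
E has root E, degree 1 in E major, so I.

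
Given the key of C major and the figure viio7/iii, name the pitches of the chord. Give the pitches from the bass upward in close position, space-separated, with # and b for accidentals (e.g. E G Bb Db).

viio7/iii is a secondary leading-tone chord. The target iii is E in C major; the applied chord is rooted a semitone below, on D#.
Building a fully diminished seventh chord on D# gives D#-F#-A-C.

D# F# A C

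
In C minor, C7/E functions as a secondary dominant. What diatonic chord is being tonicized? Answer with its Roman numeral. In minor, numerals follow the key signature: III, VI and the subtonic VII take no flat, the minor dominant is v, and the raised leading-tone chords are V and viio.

The chord is a dominant seventh chord on C.
A dominant resolves down a perfect fifth: C → F. In C minor, F is scale degree 4, i.e. iv.

iv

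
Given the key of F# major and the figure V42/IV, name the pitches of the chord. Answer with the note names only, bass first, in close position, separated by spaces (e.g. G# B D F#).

E F# A# C#

V42/IV is a secondary dominant — the dominant seventh of IV. IV in F# major is B, so the applied chord's root is F#, a perfect fifth above.
Building a dominant seventh chord on F# gives F#-A#-C#-E.
With the 42 figure the chord is in third inversion; from the bass E upward in close position it reads E-F#-A#-C#.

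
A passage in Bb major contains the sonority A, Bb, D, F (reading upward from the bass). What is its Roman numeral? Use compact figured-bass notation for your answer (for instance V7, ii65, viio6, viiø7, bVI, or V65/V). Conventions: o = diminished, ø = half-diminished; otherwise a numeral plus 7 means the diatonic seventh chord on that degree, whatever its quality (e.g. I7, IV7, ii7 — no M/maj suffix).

I42

The pitches Bb-D-F-A form a major seventh chord rooted on Bb.
In Bb major, Bb is the tonic; the diatonic major seventh chord there is I7.
With A in the bass the chord is in third inversion, so the figured bass is 42.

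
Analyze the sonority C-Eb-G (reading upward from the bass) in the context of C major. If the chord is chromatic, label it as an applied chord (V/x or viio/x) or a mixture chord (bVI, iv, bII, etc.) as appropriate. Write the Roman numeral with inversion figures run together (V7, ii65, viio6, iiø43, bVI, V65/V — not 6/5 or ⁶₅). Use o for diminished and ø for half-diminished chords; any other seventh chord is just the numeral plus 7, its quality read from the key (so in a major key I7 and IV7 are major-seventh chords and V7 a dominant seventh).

Stacked in thirds the chord is C-Eb-G: a minor triad on C.
C is the first degree of C major. This is the minor tonic, borrowed from the parallel minor.

i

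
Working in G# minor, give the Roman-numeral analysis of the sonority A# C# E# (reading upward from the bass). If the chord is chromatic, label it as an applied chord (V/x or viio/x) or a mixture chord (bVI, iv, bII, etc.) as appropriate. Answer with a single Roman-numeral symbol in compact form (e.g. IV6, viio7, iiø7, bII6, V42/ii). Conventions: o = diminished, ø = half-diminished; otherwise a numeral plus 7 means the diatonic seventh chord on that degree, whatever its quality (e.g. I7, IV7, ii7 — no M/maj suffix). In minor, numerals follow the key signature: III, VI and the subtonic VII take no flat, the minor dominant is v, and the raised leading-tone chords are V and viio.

The pitches A#-C#-E# form a minor triad rooted on A#.
A# is the second degree of G# minor. This is the minor supertonic, borrowed from the parallel major (the Dorian ii).

ii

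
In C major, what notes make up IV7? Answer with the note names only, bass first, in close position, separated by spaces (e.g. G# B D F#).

F A C E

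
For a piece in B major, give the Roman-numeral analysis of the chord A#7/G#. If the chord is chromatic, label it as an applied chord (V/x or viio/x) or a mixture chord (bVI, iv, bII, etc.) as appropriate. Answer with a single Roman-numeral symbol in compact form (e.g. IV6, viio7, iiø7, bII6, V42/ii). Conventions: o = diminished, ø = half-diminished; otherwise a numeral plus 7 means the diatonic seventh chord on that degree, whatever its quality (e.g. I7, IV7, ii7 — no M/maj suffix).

V42/iii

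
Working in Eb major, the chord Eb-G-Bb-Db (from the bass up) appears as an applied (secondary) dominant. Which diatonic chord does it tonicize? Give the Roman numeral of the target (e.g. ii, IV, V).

The chord is a dominant seventh chord on Eb.
A dominant resolves down a perfect fifth: Eb → Ab. In Eb major, Ab is scale degree 4, i.e. IV.

IV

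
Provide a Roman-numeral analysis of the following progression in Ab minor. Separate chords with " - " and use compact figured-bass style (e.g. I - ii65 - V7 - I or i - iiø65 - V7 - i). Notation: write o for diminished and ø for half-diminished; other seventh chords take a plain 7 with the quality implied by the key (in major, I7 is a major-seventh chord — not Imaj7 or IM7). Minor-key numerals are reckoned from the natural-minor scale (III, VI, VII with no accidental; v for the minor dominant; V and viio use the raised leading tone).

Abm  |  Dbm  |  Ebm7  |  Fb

Abm has root Ab, degree 1 in Ab minor, so i.
Dbm: root Db is the subdominant; minor triad there is iv.
Ebm7: minor seventh chord on Eb = scale degree 5 → v7.
Fb: major triad on Fb = scale degree 6 → VI.

i - iv - v7 - VI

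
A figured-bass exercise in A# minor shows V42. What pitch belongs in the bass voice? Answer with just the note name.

D#

V in A# minor has root E#; the chord is E#-G##-B#-D#.
The figure 42 means third inversion — the seventh is in the bass.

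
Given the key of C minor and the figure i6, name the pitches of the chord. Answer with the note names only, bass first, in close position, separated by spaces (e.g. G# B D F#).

Eb G C

In C minor, the first degree is C, and the diatonic chord built there is a minor triad.
Stacking thirds from C gives C-Eb-G.
The figured bass 6 indicates first inversion, placing the third (Eb) in the bass: Eb-G-C.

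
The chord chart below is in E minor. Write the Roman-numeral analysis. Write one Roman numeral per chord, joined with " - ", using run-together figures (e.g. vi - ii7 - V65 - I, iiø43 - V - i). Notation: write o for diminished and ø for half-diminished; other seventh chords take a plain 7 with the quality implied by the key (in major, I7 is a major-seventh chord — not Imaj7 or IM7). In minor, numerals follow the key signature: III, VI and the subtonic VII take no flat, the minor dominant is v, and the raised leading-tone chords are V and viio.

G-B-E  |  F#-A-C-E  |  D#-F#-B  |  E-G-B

i6 - iiø7 - V6 - i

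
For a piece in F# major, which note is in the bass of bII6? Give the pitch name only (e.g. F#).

bII in F# major has root G; the chord is G-B-D.
The figure 6 means first inversion — the third is in the bass.

B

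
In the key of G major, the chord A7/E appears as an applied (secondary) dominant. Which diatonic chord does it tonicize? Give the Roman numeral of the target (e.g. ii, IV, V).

V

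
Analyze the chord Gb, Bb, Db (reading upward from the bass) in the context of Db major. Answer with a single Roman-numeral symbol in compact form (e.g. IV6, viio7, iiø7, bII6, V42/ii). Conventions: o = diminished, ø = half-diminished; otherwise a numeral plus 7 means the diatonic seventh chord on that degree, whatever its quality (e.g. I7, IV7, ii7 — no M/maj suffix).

Stacked in thirds the chord is Gb-Bb-Db: a major triad on Gb.
Gb is scale degree 4 in Db major, and a major triad on that degree is written IV.

IV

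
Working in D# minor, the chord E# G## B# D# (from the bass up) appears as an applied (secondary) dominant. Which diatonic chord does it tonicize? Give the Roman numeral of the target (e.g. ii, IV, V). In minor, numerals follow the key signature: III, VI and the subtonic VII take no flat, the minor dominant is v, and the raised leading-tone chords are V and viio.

The chord is a dominant seventh chord on E#.
A dominant resolves down a perfect fifth: E# → A#. In D# minor, A# is scale degree 5, i.e. V.

V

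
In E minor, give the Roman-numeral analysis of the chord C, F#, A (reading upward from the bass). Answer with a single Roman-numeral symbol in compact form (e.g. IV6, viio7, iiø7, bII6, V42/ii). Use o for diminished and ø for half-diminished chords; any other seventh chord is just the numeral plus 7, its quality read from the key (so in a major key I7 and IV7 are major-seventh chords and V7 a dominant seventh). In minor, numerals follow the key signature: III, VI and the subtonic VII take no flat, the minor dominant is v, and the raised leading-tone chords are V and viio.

iio64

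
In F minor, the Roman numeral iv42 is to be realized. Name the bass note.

iv in F minor has root Bb; the chord is Bb-Db-F-Ab.
The figure 42 means third inversion — the seventh is in the bass.

Ab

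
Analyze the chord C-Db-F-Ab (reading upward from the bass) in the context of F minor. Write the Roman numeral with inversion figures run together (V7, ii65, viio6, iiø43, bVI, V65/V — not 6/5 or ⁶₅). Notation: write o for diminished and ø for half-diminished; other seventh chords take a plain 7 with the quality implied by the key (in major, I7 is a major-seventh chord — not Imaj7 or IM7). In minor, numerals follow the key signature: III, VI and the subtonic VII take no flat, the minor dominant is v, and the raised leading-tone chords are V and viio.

Stacked in thirds the chord is Db-F-Ab-C: a major seventh chord on Db.
In F minor, Db is the submediant; the diatonic major seventh chord there is VI7.
With C in the bass the chord is in third inversion, so the figured bass is 42.

VI42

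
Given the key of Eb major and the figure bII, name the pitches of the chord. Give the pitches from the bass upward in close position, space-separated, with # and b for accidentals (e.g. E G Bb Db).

Fb Ab Cb

bII is the Neapolitan chord — a major triad on the lowered second degree. In Eb major that root is Fb.
So the chord is Fb-Ab-Cb, a major triad.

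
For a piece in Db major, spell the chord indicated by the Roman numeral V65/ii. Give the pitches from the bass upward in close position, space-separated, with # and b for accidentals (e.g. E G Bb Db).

D F Ab Bb

V65/ii is a secondary dominant — the dominant seventh of ii. ii in Db major is Eb, so the applied chord's root is Bb, a perfect fifth above.
Building a dominant seventh chord on Bb gives Bb-D-F-Ab.
The figured bass 65 indicates first inversion, placing the third (D) in the bass: D-F-Ab-Bb.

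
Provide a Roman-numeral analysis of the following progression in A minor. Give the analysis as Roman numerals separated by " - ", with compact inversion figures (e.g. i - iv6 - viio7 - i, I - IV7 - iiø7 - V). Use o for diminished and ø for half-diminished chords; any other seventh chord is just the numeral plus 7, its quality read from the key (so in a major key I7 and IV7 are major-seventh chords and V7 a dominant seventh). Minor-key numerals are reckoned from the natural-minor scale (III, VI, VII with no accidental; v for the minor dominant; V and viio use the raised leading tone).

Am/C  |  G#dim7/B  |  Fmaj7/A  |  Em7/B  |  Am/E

i6 - viio65 - VI65 - v43 - i64

Am/C: minor triad on A = scale degree 1 → i6.
G#dim7/B: fully diminished seventh chord on G# = scale degree 7 → viio65.
Fmaj7/A: root F is the submediant; major seventh chord there is VI65.
Em7/B: root E is the dominant; minor seventh chord there is v43.
Am/E has root A, degree 1 in A minor, so i64.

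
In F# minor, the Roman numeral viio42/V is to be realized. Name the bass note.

The applied chord viio42/V is rooted on B#: B#-D#-F#-A.
The figure 42 means third inversion — the seventh is in the bass.

A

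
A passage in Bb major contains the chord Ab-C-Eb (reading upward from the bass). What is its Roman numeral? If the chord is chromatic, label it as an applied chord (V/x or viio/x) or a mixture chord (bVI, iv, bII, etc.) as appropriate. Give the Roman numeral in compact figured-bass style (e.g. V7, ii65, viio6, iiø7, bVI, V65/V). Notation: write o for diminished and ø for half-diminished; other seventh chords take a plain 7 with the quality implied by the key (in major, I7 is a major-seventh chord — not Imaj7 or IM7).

bVII

Stacked in thirds the chord is Ab-C-Eb: a major triad on Ab.
Ab is the lowered seventh degree of Bb major (diatonic 7 would be A). This is a major triad on the lowered seventh degree (the subtonic), borrowed from the parallel minor.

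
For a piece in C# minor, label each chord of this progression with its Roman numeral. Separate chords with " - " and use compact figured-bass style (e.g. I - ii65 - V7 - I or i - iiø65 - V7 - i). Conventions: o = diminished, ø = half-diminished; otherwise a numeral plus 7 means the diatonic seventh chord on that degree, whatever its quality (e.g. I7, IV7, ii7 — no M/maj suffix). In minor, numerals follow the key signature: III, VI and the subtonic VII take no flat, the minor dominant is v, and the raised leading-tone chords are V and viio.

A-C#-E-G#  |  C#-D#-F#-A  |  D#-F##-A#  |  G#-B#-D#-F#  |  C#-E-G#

A-C#-E-G#: major seventh chord on A = scale degree 6 → VI7.
C#-D#-F#-A has root D#, degree 2 in C# minor, so iiø42.
D#-F##-A# is the secondary dominant of V (major triad on D#): V/V.
G#-B#-D#-F# has root G#, degree 5 in C# minor, so V7.
C#-E-G# has root C#, degree 1 in C# minor, so i.

VI7 - iiø42 - V/V - V7 - i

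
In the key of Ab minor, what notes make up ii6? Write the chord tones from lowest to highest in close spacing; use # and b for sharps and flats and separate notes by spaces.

Db F Bb

ii6 is the minor supertonic, borrowed from the parallel major (the Dorian ii). In Ab minor that root is Bb.
So the chord is Bb-Db-F.
The figured bass 6 indicates first inversion, placing the third (Db) in the bass: Db-F-Bb.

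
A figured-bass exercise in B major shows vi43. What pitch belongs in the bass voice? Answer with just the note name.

vi in B major has root G#; the chord is G#-B-D#-F#.
The figure 43 means second inversion — the fifth is in the bass.

D#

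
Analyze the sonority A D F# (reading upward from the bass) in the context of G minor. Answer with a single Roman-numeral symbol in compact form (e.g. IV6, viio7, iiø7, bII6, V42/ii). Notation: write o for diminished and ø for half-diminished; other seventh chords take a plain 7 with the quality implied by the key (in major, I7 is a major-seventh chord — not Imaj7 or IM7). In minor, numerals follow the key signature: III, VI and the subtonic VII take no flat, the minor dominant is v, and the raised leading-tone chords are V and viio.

V64

Stacked in thirds the chord is D-F#-A: a major triad on D.
In G minor, D is the dominant; the diatonic major triad there is V.
With A in the bass the chord is in second inversion, so the figured bass is 64.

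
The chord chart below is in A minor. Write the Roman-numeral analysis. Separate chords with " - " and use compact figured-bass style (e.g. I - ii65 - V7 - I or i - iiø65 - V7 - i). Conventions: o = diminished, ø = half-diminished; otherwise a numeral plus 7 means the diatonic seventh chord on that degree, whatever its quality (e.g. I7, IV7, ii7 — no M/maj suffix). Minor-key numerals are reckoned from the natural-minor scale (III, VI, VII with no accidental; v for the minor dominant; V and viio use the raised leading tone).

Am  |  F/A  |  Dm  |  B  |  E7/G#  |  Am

i - VI6 - iv - V/V - V65 - i

Am has root A, degree 1 in A minor, so i.
F/A: major triad on F = scale degree 6 → VI6.
Dm: minor triad on D = scale degree 4 → iv.
B: chromatic; B is V of V, so V/V.
E7/G#: root E is the dominant; dominant seventh chord there is V65.
Am: minor triad on A = scale degree 1 → i.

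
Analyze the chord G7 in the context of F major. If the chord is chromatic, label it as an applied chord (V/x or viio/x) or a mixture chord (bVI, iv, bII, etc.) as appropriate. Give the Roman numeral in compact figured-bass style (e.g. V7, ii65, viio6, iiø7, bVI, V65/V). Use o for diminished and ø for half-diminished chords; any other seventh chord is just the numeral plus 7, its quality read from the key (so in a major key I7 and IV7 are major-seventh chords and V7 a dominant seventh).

V7/V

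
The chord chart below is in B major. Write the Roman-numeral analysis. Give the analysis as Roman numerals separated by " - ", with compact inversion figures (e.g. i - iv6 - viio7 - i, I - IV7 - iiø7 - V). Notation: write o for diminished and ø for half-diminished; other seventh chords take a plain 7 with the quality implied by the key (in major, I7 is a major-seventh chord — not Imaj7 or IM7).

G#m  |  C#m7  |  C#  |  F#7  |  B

G#m: root G# is the submediant; minor triad there is vi.
C#m7 has root C#, degree 2 in B major, so ii7.
C#: chromatic; C# is V of V, so V/V.
F#7 has root F#, degree 5 in B major, so V7.
B has root B, degree 1 in B major, so I.

vi - ii7 - V/V - V7 - I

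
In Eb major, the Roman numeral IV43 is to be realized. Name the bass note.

Eb

IV in Eb major has root Ab; the chord is Ab-C-Eb-G.
The figure 43 means second inversion — the fifth is in the bass.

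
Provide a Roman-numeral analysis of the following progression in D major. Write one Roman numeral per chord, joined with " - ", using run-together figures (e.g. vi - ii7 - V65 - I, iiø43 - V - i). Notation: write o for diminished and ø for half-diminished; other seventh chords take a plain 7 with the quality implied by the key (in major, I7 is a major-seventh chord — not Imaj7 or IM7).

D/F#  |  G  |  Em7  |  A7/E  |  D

I6 - IV - ii7 - V43 - I

D/F#: major triad on D = scale degree 1 → I6.
G has root G, degree 4 in D major, so IV.
Em7: minor seventh chord on E = scale degree 2 → ii7.
A7/E has root A, degree 5 in D major, so V43.
D: root D is the tonic; major triad there is I.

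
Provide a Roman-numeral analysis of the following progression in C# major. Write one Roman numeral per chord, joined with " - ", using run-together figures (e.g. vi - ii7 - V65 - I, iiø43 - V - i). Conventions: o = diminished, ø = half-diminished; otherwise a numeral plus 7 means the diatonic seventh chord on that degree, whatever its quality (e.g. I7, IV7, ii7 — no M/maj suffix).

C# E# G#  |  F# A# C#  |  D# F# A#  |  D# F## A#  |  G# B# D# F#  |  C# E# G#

I - IV - ii - V/V - V7 - I

C#-E#-G#: root C# is the tonic; major triad there is I.
F#-A#-C#: major triad on F# = scale degree 4 → IV.
D#-F#-A#: root D# is the supertonic; minor triad there is ii.
D#-F##-A#: chromatic; D# is V of V, so V/V.
G#-B#-D#-F#: root G# is the dominant; dominant seventh chord there is V7.
C#-E#-G#: root C# is the tonic; major triad there is I.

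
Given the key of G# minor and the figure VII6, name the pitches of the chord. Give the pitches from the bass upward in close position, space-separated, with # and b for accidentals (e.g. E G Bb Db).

A# C# F#

The numeral's case and figure indicate a major triad. In G# minor its root, scale degree 7, is F#.
That chord is spelled F#-A#-C#.
With the 6 figure the chord is in first inversion; from the bass A# upward in close position it reads A#-C#-F#.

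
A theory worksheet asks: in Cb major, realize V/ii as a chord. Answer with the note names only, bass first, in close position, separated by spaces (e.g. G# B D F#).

V/ii is a secondary dominant — the dominant triad of ii. ii in Cb major is Db, so the applied chord's root is Ab, a perfect fifth above.
Building a major triad on Ab gives Ab-C-Eb.

Ab C Eb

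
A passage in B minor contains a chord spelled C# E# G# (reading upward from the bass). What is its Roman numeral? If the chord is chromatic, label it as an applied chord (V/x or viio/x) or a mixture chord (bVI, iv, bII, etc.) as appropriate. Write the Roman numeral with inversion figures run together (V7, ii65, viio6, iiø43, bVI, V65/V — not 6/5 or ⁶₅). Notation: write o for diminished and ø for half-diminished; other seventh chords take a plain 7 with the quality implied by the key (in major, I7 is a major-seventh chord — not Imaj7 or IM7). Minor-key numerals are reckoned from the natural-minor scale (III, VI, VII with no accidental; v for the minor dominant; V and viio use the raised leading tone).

The pitches C#-E#-G# form a major triad rooted on C#.
C# is not a diatonic chord root with this quality in B minor, but it lies a perfect fifth above F# (V), so the chord functions as an applied dominant of V.

V/V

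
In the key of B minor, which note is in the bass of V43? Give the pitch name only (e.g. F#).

V in B minor has root F#; the chord is F#-A#-C#-E.
The figure 43 means second inversion — the fifth is in the bass.

C#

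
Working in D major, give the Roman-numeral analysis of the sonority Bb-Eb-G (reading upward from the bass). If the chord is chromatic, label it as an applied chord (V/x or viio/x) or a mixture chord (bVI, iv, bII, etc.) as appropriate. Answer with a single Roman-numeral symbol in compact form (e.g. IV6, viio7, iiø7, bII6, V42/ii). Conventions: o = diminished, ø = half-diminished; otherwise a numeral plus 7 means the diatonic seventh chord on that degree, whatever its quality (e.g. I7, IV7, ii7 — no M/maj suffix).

bII64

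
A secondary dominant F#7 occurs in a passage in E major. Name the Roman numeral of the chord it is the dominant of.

The chord is a dominant seventh chord on F#.
A dominant resolves down a perfect fifth: F# → B. In E major, B is scale degree 5, i.e. V.

V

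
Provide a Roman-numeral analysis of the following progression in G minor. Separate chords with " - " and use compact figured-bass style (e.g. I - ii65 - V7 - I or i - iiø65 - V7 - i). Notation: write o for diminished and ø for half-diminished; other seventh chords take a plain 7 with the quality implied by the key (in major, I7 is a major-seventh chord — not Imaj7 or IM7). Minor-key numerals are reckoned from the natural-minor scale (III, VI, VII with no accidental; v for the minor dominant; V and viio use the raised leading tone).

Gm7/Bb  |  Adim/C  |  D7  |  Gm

i65 - iio6 - V7 - i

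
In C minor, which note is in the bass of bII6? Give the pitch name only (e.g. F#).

bII in C minor has root Db; the chord is Db-F-Ab.
The figure 6 means first inversion — the third is in the bass.

F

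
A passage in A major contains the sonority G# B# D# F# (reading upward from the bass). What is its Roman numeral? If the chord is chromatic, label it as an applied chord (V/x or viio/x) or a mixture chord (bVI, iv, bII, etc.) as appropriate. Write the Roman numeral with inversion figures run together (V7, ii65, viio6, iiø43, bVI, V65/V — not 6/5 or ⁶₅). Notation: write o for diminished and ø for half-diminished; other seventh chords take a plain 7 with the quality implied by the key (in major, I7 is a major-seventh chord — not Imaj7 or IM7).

V7/iii

Stacked in thirds the chord is G#-B#-D#-F#: a dominant seventh chord on G#.
G# is not a diatonic chord root with this quality in A major, but it lies a perfect fifth above C# (iii), so the chord functions as an applied dominant of iii.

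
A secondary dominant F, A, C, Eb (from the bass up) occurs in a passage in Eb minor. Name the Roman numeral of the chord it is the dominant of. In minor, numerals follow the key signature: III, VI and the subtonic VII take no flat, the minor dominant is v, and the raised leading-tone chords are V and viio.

The chord is a dominant seventh chord on F.
A dominant resolves down a perfect fifth: F → Bb. In Eb minor, Bb is scale degree 5, i.e. V.

V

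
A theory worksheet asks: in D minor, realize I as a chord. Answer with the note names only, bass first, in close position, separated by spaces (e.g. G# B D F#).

D F# A

I is the major tonic (Picardy third), borrowed from the parallel major. In D minor that root is D.
So the chord is D-F#-A.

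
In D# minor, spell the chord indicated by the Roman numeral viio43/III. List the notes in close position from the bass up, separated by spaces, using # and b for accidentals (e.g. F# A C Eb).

B D E# G#

The slash marks an applied leading-tone chord: viio of III. In D# minor, III is F#, so the leading tone to it is E#, a half step below.
Building a fully diminished seventh chord on E# gives E#-G#-B-D.
The figured bass 43 indicates second inversion, placing the fifth (B) in the bass: B-D-E#-G#.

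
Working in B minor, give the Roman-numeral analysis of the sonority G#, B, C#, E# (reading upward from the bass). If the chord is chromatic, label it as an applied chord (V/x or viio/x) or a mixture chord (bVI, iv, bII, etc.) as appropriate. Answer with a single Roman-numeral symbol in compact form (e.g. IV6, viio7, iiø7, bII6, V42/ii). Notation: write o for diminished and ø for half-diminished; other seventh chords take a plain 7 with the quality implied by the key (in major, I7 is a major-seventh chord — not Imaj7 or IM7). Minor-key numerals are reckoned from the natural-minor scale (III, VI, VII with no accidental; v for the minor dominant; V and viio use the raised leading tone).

Stacked in thirds the chord is C#-E#-G#-B: a dominant seventh chord on C#.
C# is not a diatonic chord root with this quality in B minor, but it lies a perfect fifth above F# (V), so the chord functions as an applied dominant of V.
With G# in the bass the chord is in second inversion, so the figured bass is 43.

V43/V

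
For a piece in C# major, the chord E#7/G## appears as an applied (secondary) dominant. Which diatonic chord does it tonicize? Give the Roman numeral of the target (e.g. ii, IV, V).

The chord is a dominant seventh chord on E#.
A dominant resolves down a perfect fifth: E# → A#. In C# major, A# is scale degree 6, i.e. vi.

vi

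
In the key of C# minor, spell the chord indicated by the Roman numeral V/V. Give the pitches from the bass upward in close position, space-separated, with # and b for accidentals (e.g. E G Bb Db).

V/V is a secondary dominant — the dominant triad of V. V in C# minor is G#, so the applied chord's root is D#, a perfect fifth above.
Building a major triad on D# gives D#-F##-A#.

D# F## A#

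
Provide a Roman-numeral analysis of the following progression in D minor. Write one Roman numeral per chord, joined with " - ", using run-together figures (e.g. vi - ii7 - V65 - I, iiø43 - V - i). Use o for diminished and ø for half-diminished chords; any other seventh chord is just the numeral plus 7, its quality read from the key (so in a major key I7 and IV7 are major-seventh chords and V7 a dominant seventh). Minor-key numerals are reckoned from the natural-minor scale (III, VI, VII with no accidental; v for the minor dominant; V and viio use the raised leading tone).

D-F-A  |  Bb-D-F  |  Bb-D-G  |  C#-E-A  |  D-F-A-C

i - VI - iv6 - V6 - i7

D-F-A has root D, degree 1 in D minor, so i.
Bb-D-F: root Bb is the submediant; major triad there is VI.
Bb-D-G: minor triad on G = scale degree 4 → iv6.
C#-E-A: root A is the dominant; major triad there is V6.
D-F-A-C: root D is the tonic; minor seventh chord there is i7.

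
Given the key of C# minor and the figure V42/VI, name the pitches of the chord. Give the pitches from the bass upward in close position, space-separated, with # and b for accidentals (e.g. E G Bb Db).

The slash means an applied dominant: we want the dominant of VI. In C# minor, VI is A major, and its dominant is built on E.
Building a dominant seventh chord on E gives E-G#-B-D.
The figured bass 42 indicates third inversion, placing the seventh (D) in the bass: D-E-G#-B.

D E G# B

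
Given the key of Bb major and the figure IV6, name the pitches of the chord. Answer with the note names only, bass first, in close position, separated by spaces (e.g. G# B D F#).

G Bb Eb

The numeral's case and figure indicate a major triad. In Bb major its root, scale degree 4, is Eb.
That chord is spelled Eb-G-Bb.
The figured bass 6 indicates first inversion, placing the third (G) in the bass: G-Bb-Eb.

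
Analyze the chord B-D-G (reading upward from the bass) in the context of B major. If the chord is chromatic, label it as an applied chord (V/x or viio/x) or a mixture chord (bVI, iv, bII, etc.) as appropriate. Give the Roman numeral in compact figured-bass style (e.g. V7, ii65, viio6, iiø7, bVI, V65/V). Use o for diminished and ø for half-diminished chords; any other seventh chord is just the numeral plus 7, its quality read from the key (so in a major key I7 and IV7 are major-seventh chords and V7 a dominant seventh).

bVI6

The pitches G-B-D form a major triad rooted on G.
G is the lowered sixth degree of B major (diatonic 6 would be G#). This is a major triad on the lowered sixth degree, borrowed from the parallel minor.
With B in the bass the chord is in first inversion, so the figured bass is 6.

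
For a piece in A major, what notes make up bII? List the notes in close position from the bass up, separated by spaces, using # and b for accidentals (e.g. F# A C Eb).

Bb D F

Scale degree 2 in A major is B; lowering it a half step gives Bb. bII is the Neapolitan chord — a major triad on the lowered second degree.
So the chord is Bb-D-F, a major triad.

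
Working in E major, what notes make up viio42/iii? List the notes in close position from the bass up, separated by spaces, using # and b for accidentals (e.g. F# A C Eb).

E F## A# C#

viio42/iii is a secondary leading-tone chord. The target iii is G# in E major; the applied chord is rooted a semitone below, on F##.
Building a fully diminished seventh chord on F## gives F##-A#-C#-E.
The figured bass 42 indicates third inversion, placing the seventh (E) in the bass: E-F##-A#-C#.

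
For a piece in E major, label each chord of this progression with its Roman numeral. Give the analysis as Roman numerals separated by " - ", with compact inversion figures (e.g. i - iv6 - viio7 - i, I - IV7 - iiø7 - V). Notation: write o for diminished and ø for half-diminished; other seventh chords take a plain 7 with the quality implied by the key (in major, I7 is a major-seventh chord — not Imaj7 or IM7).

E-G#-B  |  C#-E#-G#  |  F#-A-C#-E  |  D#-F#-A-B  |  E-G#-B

E-G#-B: major triad on E = scale degree 1 → I.
C#-E#-G#: a major triad on C#, the applied dominant of ii → V/ii.
F#-A-C#-E has root F#, degree 2 in E major, so ii7.
D#-F#-A-B: root B is the dominant; dominant seventh chord there is V65.
E-G#-B: root E is the tonic; major triad there is I.

I - V/ii - ii7 - V65 - I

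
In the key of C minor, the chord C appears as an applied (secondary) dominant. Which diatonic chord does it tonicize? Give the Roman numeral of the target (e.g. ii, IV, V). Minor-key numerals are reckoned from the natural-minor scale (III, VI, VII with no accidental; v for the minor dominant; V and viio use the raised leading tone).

iv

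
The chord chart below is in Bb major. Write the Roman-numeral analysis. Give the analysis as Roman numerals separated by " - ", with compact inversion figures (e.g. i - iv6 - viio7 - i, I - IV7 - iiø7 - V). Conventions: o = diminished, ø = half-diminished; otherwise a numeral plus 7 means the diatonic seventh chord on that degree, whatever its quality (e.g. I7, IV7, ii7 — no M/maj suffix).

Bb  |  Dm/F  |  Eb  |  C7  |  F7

I - iii6 - IV - V7/V - V7

Bb has root Bb, degree 1 in Bb major, so I.
Dm/F: root D is the mediant; minor triad there is iii6.
Eb: root Eb is the subdominant; major triad there is IV.
C7: chromatic; C is V of V, so V7/V.
F7: root F is the dominant; dominant seventh chord there is V7.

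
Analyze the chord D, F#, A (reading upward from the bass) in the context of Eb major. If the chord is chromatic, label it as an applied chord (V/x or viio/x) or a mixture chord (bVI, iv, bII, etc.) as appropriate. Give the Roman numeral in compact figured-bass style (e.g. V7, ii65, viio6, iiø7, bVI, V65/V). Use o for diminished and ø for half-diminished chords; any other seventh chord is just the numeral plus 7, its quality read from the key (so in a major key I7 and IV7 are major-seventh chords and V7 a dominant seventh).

Stacked in thirds the chord is D-F#-A: a major triad on D.
D is not a diatonic chord root with this quality in Eb major, but it lies a perfect fifth above G (iii), so the chord functions as an applied dominant of iii.

V/iii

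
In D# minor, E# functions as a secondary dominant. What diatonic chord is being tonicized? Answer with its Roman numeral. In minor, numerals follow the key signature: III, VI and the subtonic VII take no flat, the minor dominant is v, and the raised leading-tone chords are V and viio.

The chord is a major triad on E#.
A dominant resolves down a perfect fifth: E# → A#. In D# minor, A# is scale degree 5, i.e. V.

V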